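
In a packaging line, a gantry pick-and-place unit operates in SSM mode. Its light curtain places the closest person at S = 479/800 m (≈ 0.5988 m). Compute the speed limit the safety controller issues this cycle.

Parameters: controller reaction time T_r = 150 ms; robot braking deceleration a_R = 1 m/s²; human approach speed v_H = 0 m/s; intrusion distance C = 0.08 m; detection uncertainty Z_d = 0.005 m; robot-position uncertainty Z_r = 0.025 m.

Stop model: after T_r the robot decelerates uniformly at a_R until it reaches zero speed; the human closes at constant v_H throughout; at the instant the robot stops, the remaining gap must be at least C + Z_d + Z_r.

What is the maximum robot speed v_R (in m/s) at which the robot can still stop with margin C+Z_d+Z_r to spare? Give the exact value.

collect terms ⇒ (1/2)·v_R² + (3/20)·v_R + (-391/800) = 0
  disc = (3/20)² − 4·(1/2)·(-391/800) = 1 ; √disc = 1
  v_R = (−(3/20) + 1) / (2·(1/2)) = 17/20 m/s
check:
braking lasts T_s = (17/20)/1 = 0.8500 s
robot covers v_R·T_r = 0.8500·0.1500 = 0.1275 m before braking
robot under decel: 0.8500²/(2·1.0000) = 0.3613 m
human closes 0.0000·1.0000 = 0.0000 m
residual clearance needed = 0.0800+0.0050+0.0250 = 0.1100 m
sum ≈ 0.1275+0.3613+0.0000+0.1100 ≈ 0.5988 m = S ✓

v_R_max = 17/20 m/s = 0.8500 m/s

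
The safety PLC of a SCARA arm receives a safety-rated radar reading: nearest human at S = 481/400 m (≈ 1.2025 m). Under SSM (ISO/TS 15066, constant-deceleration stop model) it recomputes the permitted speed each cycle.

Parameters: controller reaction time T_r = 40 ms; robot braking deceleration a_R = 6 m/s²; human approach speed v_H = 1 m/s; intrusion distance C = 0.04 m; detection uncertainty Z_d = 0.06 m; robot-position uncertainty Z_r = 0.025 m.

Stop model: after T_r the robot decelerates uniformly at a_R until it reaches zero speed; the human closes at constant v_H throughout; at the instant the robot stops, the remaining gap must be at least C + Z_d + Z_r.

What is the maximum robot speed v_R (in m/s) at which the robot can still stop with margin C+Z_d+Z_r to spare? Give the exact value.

collect terms ⇒ (1/12)·v_R² + (31/150)·v_R + (-83/80) = 0
  disc = (31/150)² − 4·(1/12)·(-83/80) = 34969/90000 ; √disc = 187/300
  v_R = (−(31/150) + 187/300) / (2·(1/12)) = 5/2 m/s
check:
braking lasts T_s = (5/2)/6 = 0.4167 s
robot in T_r: 2.5000·0.0400 = 0.1000 m
robot covers 2.5000·0.4167 − ½·6.0000·0.4167² = 0.5208 m while stopping
person approaches 1.0000·(0.0400+0.4167) = 0.4567 m
C+Z_d+Z_r = 0.0400+0.0600+0.0250 = 0.1250 m
sum ≈ 0.1000+0.5208+0.4567+0.1250 ≈ 1.2025 m = S ✓

v_R_max = 5/2 m/s = 2.5000 m/s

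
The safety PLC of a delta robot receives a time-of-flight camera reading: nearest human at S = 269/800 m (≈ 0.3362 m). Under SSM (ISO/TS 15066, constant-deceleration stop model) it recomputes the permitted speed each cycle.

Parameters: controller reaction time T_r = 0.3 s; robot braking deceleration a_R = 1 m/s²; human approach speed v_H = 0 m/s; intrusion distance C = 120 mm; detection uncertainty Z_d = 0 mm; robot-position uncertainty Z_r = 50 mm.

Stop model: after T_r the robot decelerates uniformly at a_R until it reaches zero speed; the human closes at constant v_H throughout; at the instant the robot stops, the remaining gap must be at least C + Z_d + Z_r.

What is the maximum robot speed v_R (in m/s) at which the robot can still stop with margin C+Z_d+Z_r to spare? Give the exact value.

at the boundary: (1/2)·v² + (3/10)·v + (-133/800) = 0
  disc = (3/10)² − 4·(1/2)·(-133/800) = 169/400 ; √disc = 13/20
  v_R = (−(3/10) + 13/20) / (2·(1/2)) = 7/20 m/s
check:
braking lasts T_s = (7/20)/1 = 0.3500 s
robot covers v_R·T_r = 0.3500·0.3000 = 0.1050 m before braking
robot under decel: 0.3500²/(2·1.0000) = 0.0612 m
person approaches 0.0000·(0.3000+0.3500) = 0.0000 m
residual clearance needed = 0.1200+0.0000+0.0500 = 0.1700 m
sum ≈ 0.1050+0.0612+0.0000+0.1700 ≈ 0.3362 m = S ✓

v_R_max = 7/20 m/s = 0.3500 m/s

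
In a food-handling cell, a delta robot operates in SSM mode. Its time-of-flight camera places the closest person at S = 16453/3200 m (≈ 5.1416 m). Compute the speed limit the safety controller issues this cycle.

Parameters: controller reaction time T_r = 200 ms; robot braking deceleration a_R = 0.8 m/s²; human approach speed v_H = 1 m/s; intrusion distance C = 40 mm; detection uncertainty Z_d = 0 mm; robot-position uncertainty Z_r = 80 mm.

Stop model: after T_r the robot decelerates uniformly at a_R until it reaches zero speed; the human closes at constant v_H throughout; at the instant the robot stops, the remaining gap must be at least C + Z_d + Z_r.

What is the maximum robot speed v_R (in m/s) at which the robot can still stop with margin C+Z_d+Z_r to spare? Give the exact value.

v_R_max = 37/20 m/s = 1.8500 m/s

quadratic (5/8)·v² + (29/20)·v + (-15429/3200) = 0
  disc = (29/20)² − 4·(5/8)·(-15429/3200) = 90601/6400 ; √disc = 301/80
  v_R = (−(29/20) + 301/80) / (2·(5/8)) = 37/20 m/s
check:
stop time T_s = (37/20)/(4/5) = 2.3125 s
robot covers v_R·T_r = 1.8500·0.2000 = 0.3700 m before braking
braking distance = 1.8500²/(2·0.8000) = 2.1391 m
human over T_r+T_s: 1.0000·(0.2000+2.3125) = 2.5125 m
margins: 0.0400+0.0000+0.0800 = 0.1200 m
sum ≈ 0.3700+2.1391+2.5125+0.1200 ≈ 5.1416 m = S ✓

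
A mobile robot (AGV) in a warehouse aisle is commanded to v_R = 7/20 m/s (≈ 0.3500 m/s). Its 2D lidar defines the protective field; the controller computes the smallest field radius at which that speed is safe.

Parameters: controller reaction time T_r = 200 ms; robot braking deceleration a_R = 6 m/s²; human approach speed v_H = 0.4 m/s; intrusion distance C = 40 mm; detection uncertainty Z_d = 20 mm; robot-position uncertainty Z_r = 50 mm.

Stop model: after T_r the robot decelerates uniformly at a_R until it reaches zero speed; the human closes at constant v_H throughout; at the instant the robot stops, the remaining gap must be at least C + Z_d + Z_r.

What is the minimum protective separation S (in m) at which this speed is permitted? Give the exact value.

T_s = v_R/a_R = (7/20)/6 = 0.0583 s
robot in T_r: 0.3500·0.2000 = 0.0700 m
robot under decel: 0.3500²/(2·6.0000) = 0.0102 m
human over T_r+T_s: 0.4000·(0.2000+0.0583) = 0.1033 m
residual clearance needed = 0.0400+0.0200+0.0500 = 0.1100 m
S_min ≈ 0.0700+0.0102+0.1033+0.1100  ⇒  S_min = 1409/4800 m

S_min = 1409/4800 m = 0.2935 m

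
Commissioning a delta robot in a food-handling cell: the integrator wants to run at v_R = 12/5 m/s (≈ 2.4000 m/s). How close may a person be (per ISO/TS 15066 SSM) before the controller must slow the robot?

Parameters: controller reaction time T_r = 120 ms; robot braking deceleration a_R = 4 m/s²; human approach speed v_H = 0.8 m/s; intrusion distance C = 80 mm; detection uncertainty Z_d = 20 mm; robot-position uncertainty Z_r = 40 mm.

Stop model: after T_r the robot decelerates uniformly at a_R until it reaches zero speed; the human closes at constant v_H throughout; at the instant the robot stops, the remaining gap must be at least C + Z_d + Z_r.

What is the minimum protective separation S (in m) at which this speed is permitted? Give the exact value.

S_min = 431/250 m = 1.7240 m

braking lasts T_s = (12/5)/4 = 0.6000 s
robot covers v_R·T_r = 2.4000·0.1200 = 0.2880 m before braking
robot covers 2.4000·0.6000 − ½·4.0000·0.6000² = 0.7200 m while stopping
human closes 0.8000·0.7200 = 0.5760 m
residual clearance needed = 0.0800+0.0200+0.0400 = 0.1400 m
S_min ≈ 0.2880+0.7200+0.5760+0.1400  ⇒  S_min = 431/250 m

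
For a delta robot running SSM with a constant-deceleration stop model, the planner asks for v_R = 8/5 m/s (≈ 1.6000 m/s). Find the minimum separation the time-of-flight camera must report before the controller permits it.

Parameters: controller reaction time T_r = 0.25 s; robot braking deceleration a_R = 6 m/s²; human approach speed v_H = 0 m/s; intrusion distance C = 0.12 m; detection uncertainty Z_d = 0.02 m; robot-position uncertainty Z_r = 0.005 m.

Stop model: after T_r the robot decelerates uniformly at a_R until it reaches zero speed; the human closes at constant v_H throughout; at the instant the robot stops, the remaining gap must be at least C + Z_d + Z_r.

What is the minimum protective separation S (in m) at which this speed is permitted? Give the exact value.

T_s = v_R/a_R = (8/5)/6 = 0.2667 s
robot covers v_R·T_r = 1.6000·0.2500 = 0.4000 m before braking
robot covers 1.6000·0.2667 − ½·6.0000·0.2667² = 0.2133 m while stopping
human over T_r+T_s: 0.0000·(0.2500+0.2667) = 0.0000 m
margins: 0.1200+0.0200+0.0050 = 0.1450 m
S_min ≈ 0.4000+0.2133+0.0000+0.1450  ⇒  S_min = 91/120 m

S_min = 91/120 m = 0.7583 m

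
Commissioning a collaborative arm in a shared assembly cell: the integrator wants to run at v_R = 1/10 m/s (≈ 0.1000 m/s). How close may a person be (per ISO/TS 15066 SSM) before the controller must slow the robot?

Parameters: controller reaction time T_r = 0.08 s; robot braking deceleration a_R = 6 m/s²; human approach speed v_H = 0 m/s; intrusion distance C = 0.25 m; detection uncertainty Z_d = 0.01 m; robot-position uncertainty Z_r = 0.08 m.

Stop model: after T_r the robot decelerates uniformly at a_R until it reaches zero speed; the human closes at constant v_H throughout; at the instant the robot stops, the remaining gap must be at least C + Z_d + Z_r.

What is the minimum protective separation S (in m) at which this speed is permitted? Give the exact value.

S_min = 2093/6000 m = 0.3488 m

stop time T_s = (1/10)/6 = 0.0167 s
robot in T_r: 0.1000·0.0800 = 0.0080 m
robot covers 0.1000·0.0167 − ½·6.0000·0.0167² = 0.0008 m while stopping
human closes 0.0000·0.0967 = 0.0000 m
margins: 0.2500+0.0100+0.0800 = 0.3400 m
S_min ≈ 0.0080+0.0008+0.0000+0.3400  ⇒  S_min = 2093/6000 m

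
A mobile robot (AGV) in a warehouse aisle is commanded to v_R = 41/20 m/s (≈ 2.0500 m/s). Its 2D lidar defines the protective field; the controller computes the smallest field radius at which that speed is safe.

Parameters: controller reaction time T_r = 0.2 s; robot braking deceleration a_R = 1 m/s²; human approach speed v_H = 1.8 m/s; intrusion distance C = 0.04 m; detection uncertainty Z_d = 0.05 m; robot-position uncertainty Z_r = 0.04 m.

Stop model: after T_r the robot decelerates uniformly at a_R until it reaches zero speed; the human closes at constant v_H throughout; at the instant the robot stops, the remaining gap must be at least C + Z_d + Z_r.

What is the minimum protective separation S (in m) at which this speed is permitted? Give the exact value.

T_s = v_R/a_R = (41/20)/1 = 2.0500 s
robot covers v_R·T_r = 2.0500·0.2000 = 0.4100 m before braking
braking distance = 2.0500²/(2·1.0000) = 2.1012 m
human over T_r+T_s: 1.8000·(0.2000+2.0500) = 4.0500 m
C+Z_d+Z_r = 0.0400+0.0500+0.0400 = 0.1300 m
S_min ≈ 0.4100+2.1012+4.0500+0.1300  ⇒  S_min = 5353/800 m

S_min = 5353/800 m = 6.6913 m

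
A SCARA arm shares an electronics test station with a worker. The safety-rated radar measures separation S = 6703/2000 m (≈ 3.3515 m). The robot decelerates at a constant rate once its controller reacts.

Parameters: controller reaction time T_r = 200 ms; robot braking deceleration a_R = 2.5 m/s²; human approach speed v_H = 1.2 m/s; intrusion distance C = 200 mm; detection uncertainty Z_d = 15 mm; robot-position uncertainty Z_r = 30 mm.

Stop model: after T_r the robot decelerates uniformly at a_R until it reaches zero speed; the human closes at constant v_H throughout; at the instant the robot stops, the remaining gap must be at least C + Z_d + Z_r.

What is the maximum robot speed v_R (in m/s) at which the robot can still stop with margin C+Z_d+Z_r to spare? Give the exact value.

v_R_max = 49/20 m/s = 2.4500 m/s

collect terms ⇒ (1/5)·v_R² + (17/25)·v_R + (-5733/2000) = 0
  disc = (17/25)² − 4·(1/5)·(-5733/2000) = 6889/2500 ; √disc = 83/50
  v_R = (−(17/25) + 83/50) / (2·(1/5)) = 49/20 m/s
check:
T_s = v_R/a_R = (49/20)/(5/2) = 0.9800 s
robot in T_r: 2.4500·0.2000 = 0.4900 m
braking distance = 2.4500²/(2·2.5000) = 1.2005 m
person approaches 1.2000·(0.2000+0.9800) = 1.4160 m
residual clearance needed = 0.2000+0.0150+0.0300 = 0.2450 m
sum ≈ 0.4900+1.2005+1.4160+0.2450 ≈ 3.3515 m = S ✓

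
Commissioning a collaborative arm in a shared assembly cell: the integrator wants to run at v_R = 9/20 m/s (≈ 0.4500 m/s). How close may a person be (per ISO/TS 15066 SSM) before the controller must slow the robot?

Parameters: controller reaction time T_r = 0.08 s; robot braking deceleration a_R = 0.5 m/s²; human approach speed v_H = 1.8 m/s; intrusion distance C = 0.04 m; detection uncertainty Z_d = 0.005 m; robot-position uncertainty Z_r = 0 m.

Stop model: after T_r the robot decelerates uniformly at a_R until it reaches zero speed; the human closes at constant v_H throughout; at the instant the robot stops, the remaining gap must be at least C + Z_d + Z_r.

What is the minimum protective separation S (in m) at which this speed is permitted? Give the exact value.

stop time T_s = (9/20)/(1/2) = 0.9000 s
robot covers v_R·T_r = 0.4500·0.0800 = 0.0360 m before braking
robot under decel: 0.4500²/(2·0.5000) = 0.2025 m
human closes 1.8000·0.9800 = 1.7640 m
residual clearance needed = 0.0400+0.0050+0.0000 = 0.0450 m
S_min ≈ 0.0360+0.2025+1.7640+0.0450  ⇒  S_min = 819/400 m

S_min = 819/400 m = 2.0475 m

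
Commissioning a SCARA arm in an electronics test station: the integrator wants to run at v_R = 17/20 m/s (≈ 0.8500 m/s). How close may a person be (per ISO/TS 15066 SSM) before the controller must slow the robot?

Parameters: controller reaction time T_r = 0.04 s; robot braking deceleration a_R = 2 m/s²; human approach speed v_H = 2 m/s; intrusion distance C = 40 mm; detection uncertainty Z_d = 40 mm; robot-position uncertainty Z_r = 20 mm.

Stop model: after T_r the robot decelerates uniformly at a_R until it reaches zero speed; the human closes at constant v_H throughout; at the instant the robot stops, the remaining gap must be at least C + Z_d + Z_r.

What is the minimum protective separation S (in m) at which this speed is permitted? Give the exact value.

S_min = 9957/8000 m = 1.2446 m

braking lasts T_s = (17/20)/2 = 0.4250 s
robot in T_r: 0.8500·0.0400 = 0.0340 m
braking distance = 0.8500²/(2·2.0000) = 0.1806 m
human over T_r+T_s: 2.0000·(0.0400+0.4250) = 0.9300 m
residual clearance needed = 0.0400+0.0400+0.0200 = 0.1000 m
S_min ≈ 0.0340+0.1806+0.9300+0.1000  ⇒  S_min = 9957/8000 m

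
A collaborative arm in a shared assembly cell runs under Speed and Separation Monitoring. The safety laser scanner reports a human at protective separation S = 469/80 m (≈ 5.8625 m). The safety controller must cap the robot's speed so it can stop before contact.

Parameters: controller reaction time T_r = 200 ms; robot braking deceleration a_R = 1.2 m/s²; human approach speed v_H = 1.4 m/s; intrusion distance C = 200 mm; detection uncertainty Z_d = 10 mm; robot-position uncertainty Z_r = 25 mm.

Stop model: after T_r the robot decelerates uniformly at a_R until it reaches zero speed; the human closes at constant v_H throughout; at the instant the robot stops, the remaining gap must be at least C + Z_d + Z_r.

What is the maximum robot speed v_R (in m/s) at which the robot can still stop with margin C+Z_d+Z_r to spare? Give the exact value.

quadratic (5/12)·v² + (41/30)·v + (-2139/400) = 0
  disc = (41/30)² − 4·(5/12)·(-2139/400) = 38809/3600 ; √disc = 197/60
  v_R = (−(41/30) + 197/60) / (2·(5/12)) = 23/10 m/s
check:
braking lasts T_s = (23/10)/(6/5) = 1.9167 s
reaction-phase robot travel = 2.3000·0.2000 = 0.4600 m
robot covers 2.3000·1.9167 − ½·1.2000·1.9167² = 2.2042 m while stopping
person approaches 1.4000·(0.2000+1.9167) = 2.9633 m
residual clearance needed = 0.2000+0.0100+0.0250 = 0.2350 m
sum ≈ 0.4600+2.2042+2.9633+0.2350 ≈ 5.8625 m = S ✓

v_R_max = 23/10 m/s = 2.3000 m/s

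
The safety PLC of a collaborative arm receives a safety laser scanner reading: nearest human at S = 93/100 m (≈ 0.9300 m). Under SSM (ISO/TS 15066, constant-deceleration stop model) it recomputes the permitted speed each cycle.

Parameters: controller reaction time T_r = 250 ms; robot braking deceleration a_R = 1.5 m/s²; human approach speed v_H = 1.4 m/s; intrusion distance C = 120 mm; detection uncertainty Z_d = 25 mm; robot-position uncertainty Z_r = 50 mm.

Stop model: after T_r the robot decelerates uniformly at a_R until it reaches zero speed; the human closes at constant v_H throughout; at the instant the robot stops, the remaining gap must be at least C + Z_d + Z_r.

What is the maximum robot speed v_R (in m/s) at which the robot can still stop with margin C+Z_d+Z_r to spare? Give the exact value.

v_R_max = 3/10 m/s = 0.3000 m/s

quadratic (1/3)·v² + (71/60)·v + (-77/200) = 0
  disc = (71/60)² − 4·(1/3)·(-77/200) = 6889/3600 ; √disc = 83/60
  v_R = (−(71/60) + 83/60) / (2·(1/3)) = 3/10 m/s
check:
braking lasts T_s = (3/10)/(3/2) = 0.2000 s
reaction-phase robot travel = 0.3000·0.2500 = 0.0750 m
robot under decel: 0.3000²/(2·1.5000) = 0.0300 m
human closes 1.4000·0.4500 = 0.6300 m
C+Z_d+Z_r = 0.1200+0.0250+0.0500 = 0.1950 m
sum ≈ 0.0750+0.0300+0.6300+0.1950 ≈ 0.9300 m = S ✓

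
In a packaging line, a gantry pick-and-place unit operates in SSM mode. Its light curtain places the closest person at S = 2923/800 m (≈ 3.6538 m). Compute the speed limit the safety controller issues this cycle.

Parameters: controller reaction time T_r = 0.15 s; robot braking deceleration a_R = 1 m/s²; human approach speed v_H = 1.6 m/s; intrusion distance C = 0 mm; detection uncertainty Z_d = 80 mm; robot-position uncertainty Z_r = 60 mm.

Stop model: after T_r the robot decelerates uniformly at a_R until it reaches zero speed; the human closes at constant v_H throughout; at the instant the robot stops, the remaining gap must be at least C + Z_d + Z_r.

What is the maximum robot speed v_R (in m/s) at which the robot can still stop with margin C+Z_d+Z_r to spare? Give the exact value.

collect terms ⇒ (1/2)·v_R² + (7/4)·v_R + (-2619/800) = 0
  disc = (7/4)² − 4·(1/2)·(-2619/800) = 961/100 ; √disc = 31/10
  v_R = (−(7/4) + 31/10) / (2·(1/2)) = 27/20 m/s
check:
stop time T_s = (27/20)/1 = 1.3500 s
reaction-phase robot travel = 1.3500·0.1500 = 0.2025 m
robot under decel: 1.3500²/(2·1.0000) = 0.9113 m
human over T_r+T_s: 1.6000·(0.1500+1.3500) = 2.4000 m
margins: 0.0000+0.0800+0.0600 = 0.1400 m
sum ≈ 0.2025+0.9113+2.4000+0.1400 ≈ 3.6538 m = S ✓

v_R_max = 27/20 m/s = 1.3500 m/s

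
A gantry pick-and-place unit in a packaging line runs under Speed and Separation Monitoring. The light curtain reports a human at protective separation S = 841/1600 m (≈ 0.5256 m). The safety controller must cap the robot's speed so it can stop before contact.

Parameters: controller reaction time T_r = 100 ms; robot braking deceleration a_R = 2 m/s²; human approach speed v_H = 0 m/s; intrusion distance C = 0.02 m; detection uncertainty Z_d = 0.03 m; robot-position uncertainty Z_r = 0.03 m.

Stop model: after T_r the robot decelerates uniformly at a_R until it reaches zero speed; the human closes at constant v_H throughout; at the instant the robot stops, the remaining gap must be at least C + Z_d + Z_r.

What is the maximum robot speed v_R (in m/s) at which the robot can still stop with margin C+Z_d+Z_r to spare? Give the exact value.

at the boundary: (1/4)·v² + (1/10)·v + (-713/1600) = 0
  disc = (1/10)² − 4·(1/4)·(-713/1600) = 729/1600 ; √disc = 27/40
  v_R = (−(1/10) + 27/40) / (2·(1/4)) = 23/20 m/s
check:
braking lasts T_s = (23/20)/2 = 0.5750 s
reaction-phase robot travel = 1.1500·0.1000 = 0.1150 m
robot under decel: 1.1500²/(2·2.0000) = 0.3306 m
human over T_r+T_s: 0.0000·(0.1000+0.5750) = 0.0000 m
C+Z_d+Z_r = 0.0200+0.0300+0.0300 = 0.0800 m
sum ≈ 0.1150+0.3306+0.0000+0.0800 ≈ 0.5256 m = S ✓

v_R_max = 23/20 m/s = 1.1500 m/s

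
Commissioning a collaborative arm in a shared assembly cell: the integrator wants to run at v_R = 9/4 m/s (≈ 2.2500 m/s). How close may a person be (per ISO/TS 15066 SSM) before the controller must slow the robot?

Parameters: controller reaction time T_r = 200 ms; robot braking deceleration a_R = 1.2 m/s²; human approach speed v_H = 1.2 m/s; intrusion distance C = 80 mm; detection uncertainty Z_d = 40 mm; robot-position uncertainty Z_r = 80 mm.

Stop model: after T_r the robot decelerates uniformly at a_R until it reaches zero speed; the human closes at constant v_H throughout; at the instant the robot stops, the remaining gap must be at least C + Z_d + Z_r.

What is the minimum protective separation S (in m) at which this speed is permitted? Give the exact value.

S_min = 8399/1600 m = 5.2494 m

braking lasts T_s = (9/4)/(6/5) = 1.8750 s
robot in T_r: 2.2500·0.2000 = 0.4500 m
robot covers 2.2500·1.8750 − ½·1.2000·1.8750² = 2.1094 m while stopping
human over T_r+T_s: 1.2000·(0.2000+1.8750) = 2.4900 m
margins: 0.0800+0.0400+0.0800 = 0.2000 m
S_min ≈ 0.4500+2.1094+2.4900+0.2000  ⇒  S_min = 8399/1600 m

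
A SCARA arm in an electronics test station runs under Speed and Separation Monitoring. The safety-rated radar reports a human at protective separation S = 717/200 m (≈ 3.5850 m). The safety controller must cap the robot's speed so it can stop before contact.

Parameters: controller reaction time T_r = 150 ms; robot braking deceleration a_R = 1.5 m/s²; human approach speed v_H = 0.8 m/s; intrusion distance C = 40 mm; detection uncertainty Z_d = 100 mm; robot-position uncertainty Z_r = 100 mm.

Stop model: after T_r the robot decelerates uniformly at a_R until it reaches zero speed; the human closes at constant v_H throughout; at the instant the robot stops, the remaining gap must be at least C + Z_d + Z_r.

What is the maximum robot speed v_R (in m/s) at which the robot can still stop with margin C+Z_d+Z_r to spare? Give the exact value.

v_R_max = 9/4 m/s = 2.2500 m/s

collect terms ⇒ (1/3)·v_R² + (41/60)·v_R + (-129/40) = 0
  disc = (41/60)² − 4·(1/3)·(-129/40) = 17161/3600 ; √disc = 131/60
  v_R = (−(41/60) + 131/60) / (2·(1/3)) = 9/4 m/s
check:
stop time T_s = (9/4)/(3/2) = 1.5000 s
reaction-phase robot travel = 2.2500·0.1500 = 0.3375 m
robot under decel: 2.2500²/(2·1.5000) = 1.6875 m
human over T_r+T_s: 0.8000·(0.1500+1.5000) = 1.3200 m
margins: 0.0400+0.1000+0.1000 = 0.2400 m
sum ≈ 0.3375+1.6875+1.3200+0.2400 ≈ 3.5850 m = S ✓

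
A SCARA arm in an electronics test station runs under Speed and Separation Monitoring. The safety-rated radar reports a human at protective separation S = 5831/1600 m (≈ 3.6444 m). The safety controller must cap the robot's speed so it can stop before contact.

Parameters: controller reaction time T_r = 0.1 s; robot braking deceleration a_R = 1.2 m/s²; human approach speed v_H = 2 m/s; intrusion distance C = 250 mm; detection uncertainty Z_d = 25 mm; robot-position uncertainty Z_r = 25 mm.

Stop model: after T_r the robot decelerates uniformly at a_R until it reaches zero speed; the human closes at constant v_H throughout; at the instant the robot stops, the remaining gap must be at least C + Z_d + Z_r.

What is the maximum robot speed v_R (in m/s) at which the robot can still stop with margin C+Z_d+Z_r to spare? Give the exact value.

v_R_max = 27/20 m/s = 1.3500 m/s

at the boundary: (5/12)·v² + (53/30)·v + (-5031/1600) = 0
  disc = (53/30)² − 4·(5/12)·(-5031/1600) = 120409/14400 ; √disc = 347/120
  v_R = (−(53/30) + 347/120) / (2·(5/12)) = 27/20 m/s
check:
braking lasts T_s = (27/20)/(6/5) = 1.1250 s
robot covers v_R·T_r = 1.3500·0.1000 = 0.1350 m before braking
robot under decel: 1.3500²/(2·1.2000) = 0.7594 m
human closes 2.0000·1.2250 = 2.4500 m
C+Z_d+Z_r = 0.2500+0.0250+0.0250 = 0.3000 m
sum ≈ 0.1350+0.7594+2.4500+0.3000 ≈ 3.6444 m = S ✓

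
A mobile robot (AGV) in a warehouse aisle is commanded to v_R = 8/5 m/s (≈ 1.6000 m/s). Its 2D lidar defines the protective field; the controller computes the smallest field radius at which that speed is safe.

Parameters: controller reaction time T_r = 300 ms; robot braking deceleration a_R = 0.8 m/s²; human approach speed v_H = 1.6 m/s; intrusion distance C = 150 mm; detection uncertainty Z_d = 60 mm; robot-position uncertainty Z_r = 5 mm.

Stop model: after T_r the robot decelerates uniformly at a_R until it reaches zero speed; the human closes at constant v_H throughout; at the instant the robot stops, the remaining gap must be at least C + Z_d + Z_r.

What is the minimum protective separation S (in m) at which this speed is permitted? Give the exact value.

T_s = v_R/a_R = (8/5)/(4/5) = 2.0000 s
reaction-phase robot travel = 1.6000·0.3000 = 0.4800 m
braking distance = 1.6000²/(2·0.8000) = 1.6000 m
human over T_r+T_s: 1.6000·(0.3000+2.0000) = 3.6800 m
residual clearance needed = 0.1500+0.0600+0.0050 = 0.2150 m
S_min ≈ 0.4800+1.6000+3.6800+0.2150  ⇒  S_min = 239/40 m

S_min = 239/40 m = 5.9750 m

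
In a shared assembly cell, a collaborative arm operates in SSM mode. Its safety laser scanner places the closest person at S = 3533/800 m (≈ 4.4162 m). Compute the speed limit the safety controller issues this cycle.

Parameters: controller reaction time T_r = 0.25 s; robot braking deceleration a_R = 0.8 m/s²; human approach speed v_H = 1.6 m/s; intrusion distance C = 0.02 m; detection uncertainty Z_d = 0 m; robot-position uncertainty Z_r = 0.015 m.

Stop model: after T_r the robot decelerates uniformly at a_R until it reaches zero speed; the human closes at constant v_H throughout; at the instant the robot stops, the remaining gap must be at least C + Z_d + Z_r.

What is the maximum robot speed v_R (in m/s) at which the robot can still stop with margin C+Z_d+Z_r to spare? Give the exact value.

v_R_max = 13/10 m/s = 1.3000 m/s

quadratic (5/8)·v² + (9/4)·v + (-637/160) = 0
  disc = (9/4)² − 4·(5/8)·(-637/160) = 961/64 ; √disc = 31/8
  v_R = (−(9/4) + 31/8) / (2·(5/8)) = 13/10 m/s
check:
T_s = v_R/a_R = (13/10)/(4/5) = 1.6250 s
reaction-phase robot travel = 1.3000·0.2500 = 0.3250 m
robot covers 1.3000·1.6250 − ½·0.8000·1.6250² = 1.0562 m while stopping
human closes 1.6000·1.8750 = 3.0000 m
residual clearance needed = 0.0200+0.0000+0.0150 = 0.0350 m
sum ≈ 0.3250+1.0562+3.0000+0.0350 ≈ 4.4162 m = S ✓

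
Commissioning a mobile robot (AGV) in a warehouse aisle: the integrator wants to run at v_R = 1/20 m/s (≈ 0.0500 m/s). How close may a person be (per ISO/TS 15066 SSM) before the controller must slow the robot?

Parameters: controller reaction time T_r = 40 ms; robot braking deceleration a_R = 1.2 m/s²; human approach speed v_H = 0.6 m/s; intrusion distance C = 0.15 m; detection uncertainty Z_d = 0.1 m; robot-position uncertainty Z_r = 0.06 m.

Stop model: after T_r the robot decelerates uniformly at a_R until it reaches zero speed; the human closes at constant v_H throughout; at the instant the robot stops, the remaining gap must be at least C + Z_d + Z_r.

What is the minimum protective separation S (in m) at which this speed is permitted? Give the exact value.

braking lasts T_s = (1/20)/(6/5) = 0.0417 s
reaction-phase robot travel = 0.0500·0.0400 = 0.0020 m
robot under decel: 0.0500²/(2·1.2000) = 0.0010 m
human over T_r+T_s: 0.6000·(0.0400+0.0417) = 0.0490 m
C+Z_d+Z_r = 0.1500+0.1000+0.0600 = 0.3100 m
S_min ≈ 0.0020+0.0010+0.0490+0.3100  ⇒  S_min = 8689/24000 m

S_min = 8689/24000 m = 0.3620 m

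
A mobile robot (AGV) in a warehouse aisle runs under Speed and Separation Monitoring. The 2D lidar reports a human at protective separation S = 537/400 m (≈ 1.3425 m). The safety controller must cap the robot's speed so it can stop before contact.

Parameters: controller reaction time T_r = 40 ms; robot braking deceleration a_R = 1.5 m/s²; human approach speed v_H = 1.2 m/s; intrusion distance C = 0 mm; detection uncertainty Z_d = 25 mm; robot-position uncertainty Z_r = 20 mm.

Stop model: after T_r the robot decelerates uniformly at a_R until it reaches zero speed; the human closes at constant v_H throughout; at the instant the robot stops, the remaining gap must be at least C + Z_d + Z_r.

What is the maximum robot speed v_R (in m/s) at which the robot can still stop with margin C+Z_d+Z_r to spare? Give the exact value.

collect terms ⇒ (1/3)·v_R² + (21/25)·v_R + (-2499/2000) = 0
  disc = (21/25)² − 4·(1/3)·(-2499/2000) = 5929/2500 ; √disc = 77/50
  v_R = (−(21/25) + 77/50) / (2·(1/3)) = 21/20 m/s
check:
T_s = v_R/a_R = (21/20)/(3/2) = 0.7000 s
robot covers v_R·T_r = 1.0500·0.0400 = 0.0420 m before braking
robot under decel: 1.0500²/(2·1.5000) = 0.3675 m
person approaches 1.2000·(0.0400+0.7000) = 0.8880 m
C+Z_d+Z_r = 0.0000+0.0250+0.0200 = 0.0450 m
sum ≈ 0.0420+0.3675+0.8880+0.0450 ≈ 1.3425 m = S ✓

v_R_max = 21/20 m/s = 1.0500 m/s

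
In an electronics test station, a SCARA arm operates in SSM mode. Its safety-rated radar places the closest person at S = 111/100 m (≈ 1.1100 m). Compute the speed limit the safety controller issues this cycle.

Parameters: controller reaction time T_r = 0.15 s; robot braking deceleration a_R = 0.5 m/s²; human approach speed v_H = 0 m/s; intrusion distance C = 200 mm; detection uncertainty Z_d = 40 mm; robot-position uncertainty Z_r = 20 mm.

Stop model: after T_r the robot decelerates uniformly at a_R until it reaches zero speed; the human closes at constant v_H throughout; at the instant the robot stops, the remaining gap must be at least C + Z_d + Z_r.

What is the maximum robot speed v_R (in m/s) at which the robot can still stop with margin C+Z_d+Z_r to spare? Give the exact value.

at the boundary: (1)·v² + (3/20)·v + (-17/20) = 0
  disc = (3/20)² − 4·(1)·(-17/20) = 1369/400 ; √disc = 37/20
  v_R = (−(3/20) + 37/20) / (2·(1)) = 17/20 m/s
check:
braking lasts T_s = (17/20)/(1/2) = 1.7000 s
reaction-phase robot travel = 0.8500·0.1500 = 0.1275 m
robot covers 0.8500·1.7000 − ½·0.5000·1.7000² = 0.7225 m while stopping
person approaches 0.0000·(0.1500+1.7000) = 0.0000 m
residual clearance needed = 0.2000+0.0400+0.0200 = 0.2600 m
sum ≈ 0.1275+0.7225+0.0000+0.2600 ≈ 1.1100 m = S ✓

v_R_max = 17/20 m/s = 0.8500 m/s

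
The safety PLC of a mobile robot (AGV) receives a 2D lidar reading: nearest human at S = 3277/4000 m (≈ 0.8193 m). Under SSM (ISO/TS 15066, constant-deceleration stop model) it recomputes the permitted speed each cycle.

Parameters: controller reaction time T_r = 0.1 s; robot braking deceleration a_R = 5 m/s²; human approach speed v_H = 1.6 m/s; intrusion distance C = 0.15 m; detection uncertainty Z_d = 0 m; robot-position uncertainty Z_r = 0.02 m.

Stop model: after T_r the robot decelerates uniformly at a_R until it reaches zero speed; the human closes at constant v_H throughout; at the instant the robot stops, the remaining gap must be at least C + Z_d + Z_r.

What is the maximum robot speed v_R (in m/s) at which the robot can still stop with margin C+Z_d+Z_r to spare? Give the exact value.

v_R_max = 19/20 m/s = 0.9500 m/s

collect terms ⇒ (1/10)·v_R² + (21/50)·v_R + (-1957/4000) = 0
  disc = (21/50)² − 4·(1/10)·(-1957/4000) = 3721/10000 ; √disc = 61/100
  v_R = (−(21/50) + 61/100) / (2·(1/10)) = 19/20 m/s
check:
stop time T_s = (19/20)/5 = 0.1900 s
robot in T_r: 0.9500·0.1000 = 0.0950 m
robot under decel: 0.9500²/(2·5.0000) = 0.0902 m
human over T_r+T_s: 1.6000·(0.1000+0.1900) = 0.4640 m
margins: 0.1500+0.0000+0.0200 = 0.1700 m
sum ≈ 0.0950+0.0902+0.4640+0.1700 ≈ 0.8193 m = S ✓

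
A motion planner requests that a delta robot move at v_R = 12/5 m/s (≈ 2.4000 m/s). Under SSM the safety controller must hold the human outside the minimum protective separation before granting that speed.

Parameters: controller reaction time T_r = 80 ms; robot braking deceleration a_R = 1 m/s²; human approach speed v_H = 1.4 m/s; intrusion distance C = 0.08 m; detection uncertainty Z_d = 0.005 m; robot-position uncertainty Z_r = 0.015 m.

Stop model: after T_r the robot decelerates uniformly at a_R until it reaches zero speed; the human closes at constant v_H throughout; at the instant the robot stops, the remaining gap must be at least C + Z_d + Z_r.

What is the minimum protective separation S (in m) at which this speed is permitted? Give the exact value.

S_min = 1661/250 m = 6.6440 m

braking lasts T_s = (12/5)/1 = 2.4000 s
robot covers v_R·T_r = 2.4000·0.0800 = 0.1920 m before braking
braking distance = 2.4000²/(2·1.0000) = 2.8800 m
human closes 1.4000·2.4800 = 3.4720 m
residual clearance needed = 0.0800+0.0050+0.0150 = 0.1000 m
S_min ≈ 0.1920+2.8800+3.4720+0.1000  ⇒  S_min = 1661/250 m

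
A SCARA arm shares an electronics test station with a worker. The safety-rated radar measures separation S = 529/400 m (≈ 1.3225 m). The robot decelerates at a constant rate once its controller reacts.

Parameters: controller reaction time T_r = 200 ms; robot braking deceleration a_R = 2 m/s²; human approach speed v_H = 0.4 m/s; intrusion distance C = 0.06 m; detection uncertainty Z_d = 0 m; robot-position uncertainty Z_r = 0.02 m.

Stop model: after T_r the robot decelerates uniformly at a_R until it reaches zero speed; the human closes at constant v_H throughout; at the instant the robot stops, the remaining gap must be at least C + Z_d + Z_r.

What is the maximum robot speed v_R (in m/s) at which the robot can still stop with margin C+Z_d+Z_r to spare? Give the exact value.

quadratic (1/4)·v² + (2/5)·v + (-93/80) = 0
  disc = (2/5)² − 4·(1/4)·(-93/80) = 529/400 ; √disc = 23/20
  v_R = (−(2/5) + 23/20) / (2·(1/4)) = 3/2 m/s
check:
stop time T_s = (3/2)/2 = 0.7500 s
robot in T_r: 1.5000·0.2000 = 0.3000 m
robot covers 1.5000·0.7500 − ½·2.0000·0.7500² = 0.5625 m while stopping
human closes 0.4000·0.9500 = 0.3800 m
C+Z_d+Z_r = 0.0600+0.0000+0.0200 = 0.0800 m
sum ≈ 0.3000+0.5625+0.3800+0.0800 ≈ 1.3225 m = S ✓

v_R_max = 3/2 m/s = 1.5000 m/s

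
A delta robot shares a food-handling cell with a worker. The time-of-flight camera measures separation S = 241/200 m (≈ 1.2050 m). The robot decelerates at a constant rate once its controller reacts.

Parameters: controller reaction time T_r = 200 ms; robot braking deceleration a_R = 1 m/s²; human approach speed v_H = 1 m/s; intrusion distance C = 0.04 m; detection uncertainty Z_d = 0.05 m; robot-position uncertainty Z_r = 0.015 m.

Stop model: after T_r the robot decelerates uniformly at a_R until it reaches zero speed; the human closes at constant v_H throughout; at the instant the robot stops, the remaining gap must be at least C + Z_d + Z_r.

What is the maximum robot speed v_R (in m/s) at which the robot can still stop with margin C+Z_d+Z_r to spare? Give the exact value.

v_R_max = 3/5 m/s = 0.6000 m/s

collect terms ⇒ (1/2)·v_R² + (6/5)·v_R + (-9/10) = 0
  disc = (6/5)² − 4·(1/2)·(-9/10) = 81/25 ; √disc = 9/5
  v_R = (−(6/5) + 9/5) / (2·(1/2)) = 3/5 m/s
check:
T_s = v_R/a_R = (3/5)/1 = 0.6000 s
robot in T_r: 0.6000·0.2000 = 0.1200 m
robot under decel: 0.6000²/(2·1.0000) = 0.1800 m
human over T_r+T_s: 1.0000·(0.2000+0.6000) = 0.8000 m
residual clearance needed = 0.0400+0.0500+0.0150 = 0.1050 m
sum ≈ 0.1200+0.1800+0.8000+0.1050 ≈ 1.2050 m = S ✓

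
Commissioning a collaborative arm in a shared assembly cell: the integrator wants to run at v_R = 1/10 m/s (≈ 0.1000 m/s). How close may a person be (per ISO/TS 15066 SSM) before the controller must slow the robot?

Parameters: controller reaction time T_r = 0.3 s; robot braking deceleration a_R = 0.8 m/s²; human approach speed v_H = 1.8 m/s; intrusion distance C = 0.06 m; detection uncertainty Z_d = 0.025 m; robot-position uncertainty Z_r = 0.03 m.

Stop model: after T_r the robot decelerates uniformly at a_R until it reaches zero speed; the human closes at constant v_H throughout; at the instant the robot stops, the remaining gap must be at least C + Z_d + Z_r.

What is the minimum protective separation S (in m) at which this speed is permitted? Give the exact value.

stop time T_s = (1/10)/(4/5) = 0.1250 s
reaction-phase robot travel = 0.1000·0.3000 = 0.0300 m
braking distance = 0.1000²/(2·0.8000) = 0.0063 m
human over T_r+T_s: 1.8000·(0.3000+0.1250) = 0.7650 m
C+Z_d+Z_r = 0.0600+0.0250+0.0300 = 0.1150 m
S_min ≈ 0.0300+0.0063+0.7650+0.1150  ⇒  S_min = 733/800 m

S_min = 733/800 m = 0.9163 m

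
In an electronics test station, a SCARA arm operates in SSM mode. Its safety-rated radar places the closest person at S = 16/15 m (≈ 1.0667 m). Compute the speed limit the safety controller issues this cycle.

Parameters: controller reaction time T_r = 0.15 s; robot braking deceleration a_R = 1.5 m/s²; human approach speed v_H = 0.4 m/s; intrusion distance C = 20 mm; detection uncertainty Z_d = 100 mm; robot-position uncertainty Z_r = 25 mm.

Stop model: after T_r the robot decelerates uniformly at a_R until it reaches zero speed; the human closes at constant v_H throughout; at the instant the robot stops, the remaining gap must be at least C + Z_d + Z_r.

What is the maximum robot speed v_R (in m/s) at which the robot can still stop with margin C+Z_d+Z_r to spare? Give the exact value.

v_R_max = 11/10 m/s = 1.1000 m/s

collect terms ⇒ (1/3)·v_R² + (5/12)·v_R + (-517/600) = 0
  disc = (5/12)² − 4·(1/3)·(-517/600) = 529/400 ; √disc = 23/20
  v_R = (−(5/12) + 23/20) / (2·(1/3)) = 11/10 m/s
check:
braking lasts T_s = (11/10)/(3/2) = 0.7333 s
reaction-phase robot travel = 1.1000·0.1500 = 0.1650 m
braking distance = 1.1000²/(2·1.5000) = 0.4033 m
person approaches 0.4000·(0.1500+0.7333) = 0.3533 m
C+Z_d+Z_r = 0.0200+0.1000+0.0250 = 0.1450 m
sum ≈ 0.1650+0.4033+0.3533+0.1450 ≈ 1.0667 m = S ✓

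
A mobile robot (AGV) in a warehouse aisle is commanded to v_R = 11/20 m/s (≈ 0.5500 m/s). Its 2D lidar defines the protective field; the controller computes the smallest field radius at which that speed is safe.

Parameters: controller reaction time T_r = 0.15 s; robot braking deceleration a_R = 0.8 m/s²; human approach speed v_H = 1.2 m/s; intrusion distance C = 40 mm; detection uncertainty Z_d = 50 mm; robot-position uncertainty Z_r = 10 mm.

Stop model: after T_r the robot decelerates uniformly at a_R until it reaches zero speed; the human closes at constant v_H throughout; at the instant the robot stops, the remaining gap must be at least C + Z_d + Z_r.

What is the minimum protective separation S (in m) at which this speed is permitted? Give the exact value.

braking lasts T_s = (11/20)/(4/5) = 0.6875 s
robot covers v_R·T_r = 0.5500·0.1500 = 0.0825 m before braking
braking distance = 0.5500²/(2·0.8000) = 0.1891 m
person approaches 1.2000·(0.1500+0.6875) = 1.0050 m
margins: 0.0400+0.0500+0.0100 = 0.1000 m
S_min ≈ 0.0825+0.1891+1.0050+0.1000  ⇒  S_min = 881/640 m

S_min = 881/640 m = 1.3766 m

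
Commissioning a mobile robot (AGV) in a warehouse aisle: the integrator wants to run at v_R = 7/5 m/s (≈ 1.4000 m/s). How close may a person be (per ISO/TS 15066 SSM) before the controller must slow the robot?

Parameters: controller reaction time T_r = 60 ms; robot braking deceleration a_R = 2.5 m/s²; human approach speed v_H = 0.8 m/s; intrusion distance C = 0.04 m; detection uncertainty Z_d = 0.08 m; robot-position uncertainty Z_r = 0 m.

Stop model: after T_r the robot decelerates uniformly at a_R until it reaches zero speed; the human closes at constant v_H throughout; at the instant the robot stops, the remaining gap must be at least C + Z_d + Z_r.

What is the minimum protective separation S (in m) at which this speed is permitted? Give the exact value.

braking lasts T_s = (7/5)/(5/2) = 0.5600 s
robot in T_r: 1.4000·0.0600 = 0.0840 m
robot under decel: 1.4000²/(2·2.5000) = 0.3920 m
human over T_r+T_s: 0.8000·(0.0600+0.5600) = 0.4960 m
C+Z_d+Z_r = 0.0400+0.0800+0.0000 = 0.1200 m
S_min ≈ 0.0840+0.3920+0.4960+0.1200  ⇒  S_min = 273/250 m

S_min = 273/250 m = 1.0920 m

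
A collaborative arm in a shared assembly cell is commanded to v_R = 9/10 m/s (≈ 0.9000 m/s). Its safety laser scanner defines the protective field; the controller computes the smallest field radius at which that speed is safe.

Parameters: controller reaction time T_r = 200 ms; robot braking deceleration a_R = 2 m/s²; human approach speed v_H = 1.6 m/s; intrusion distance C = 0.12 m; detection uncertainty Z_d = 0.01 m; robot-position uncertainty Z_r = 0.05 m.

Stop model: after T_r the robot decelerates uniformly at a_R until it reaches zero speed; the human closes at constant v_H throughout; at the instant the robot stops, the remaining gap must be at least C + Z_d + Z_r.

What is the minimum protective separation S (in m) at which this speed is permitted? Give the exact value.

T_s = v_R/a_R = (9/10)/2 = 0.4500 s
robot covers v_R·T_r = 0.9000·0.2000 = 0.1800 m before braking
robot covers 0.9000·0.4500 − ½·2.0000·0.4500² = 0.2025 m while stopping
human closes 1.6000·0.6500 = 1.0400 m
margins: 0.1200+0.0100+0.0500 = 0.1800 m
S_min ≈ 0.1800+0.2025+1.0400+0.1800  ⇒  S_min = 641/400 m

S_min = 641/400 m = 1.6025 m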